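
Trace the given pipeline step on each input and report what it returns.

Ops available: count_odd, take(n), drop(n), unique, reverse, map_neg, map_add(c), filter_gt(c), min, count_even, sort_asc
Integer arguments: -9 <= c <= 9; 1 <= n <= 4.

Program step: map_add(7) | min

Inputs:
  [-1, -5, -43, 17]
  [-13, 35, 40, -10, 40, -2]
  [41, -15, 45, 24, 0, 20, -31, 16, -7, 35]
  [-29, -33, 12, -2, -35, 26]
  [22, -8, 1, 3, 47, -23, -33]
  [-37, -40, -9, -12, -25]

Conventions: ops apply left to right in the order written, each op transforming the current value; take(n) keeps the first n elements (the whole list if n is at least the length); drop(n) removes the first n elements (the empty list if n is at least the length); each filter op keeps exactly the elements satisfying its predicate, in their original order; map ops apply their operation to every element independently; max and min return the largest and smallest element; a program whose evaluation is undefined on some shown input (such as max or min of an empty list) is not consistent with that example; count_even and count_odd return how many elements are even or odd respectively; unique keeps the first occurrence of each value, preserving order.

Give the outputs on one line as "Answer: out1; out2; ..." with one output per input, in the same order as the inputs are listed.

Execution, op by op:
  [-1, -5, -43, 17] -> [6, 2, -36, 24] -> -36
  [-13, 35, 40, -10, 40, -2] -> [-6, 42, 47, -3, 47, 5] -> -6
  [41, -15, 45, 24, 0, 20, -31, 16, -7, 35] -> [48, -8, 52, 31, 7, 27, -24, 23, 0, 42] -> -24
  [-29, -33, 12, -2, -35, 26] -> [-22, -26, 19, 5, -28, 33] -> -28
  [22, -8, 1, 3, 47, -23, -33] -> [29, -1, 8, 10, 54, -16, -26] -> -26
  [-37, -40, -9, -12, -25] -> [-30, -33, -2, -5, -18] -> -33

-36; -6; -24; -28; -26; -33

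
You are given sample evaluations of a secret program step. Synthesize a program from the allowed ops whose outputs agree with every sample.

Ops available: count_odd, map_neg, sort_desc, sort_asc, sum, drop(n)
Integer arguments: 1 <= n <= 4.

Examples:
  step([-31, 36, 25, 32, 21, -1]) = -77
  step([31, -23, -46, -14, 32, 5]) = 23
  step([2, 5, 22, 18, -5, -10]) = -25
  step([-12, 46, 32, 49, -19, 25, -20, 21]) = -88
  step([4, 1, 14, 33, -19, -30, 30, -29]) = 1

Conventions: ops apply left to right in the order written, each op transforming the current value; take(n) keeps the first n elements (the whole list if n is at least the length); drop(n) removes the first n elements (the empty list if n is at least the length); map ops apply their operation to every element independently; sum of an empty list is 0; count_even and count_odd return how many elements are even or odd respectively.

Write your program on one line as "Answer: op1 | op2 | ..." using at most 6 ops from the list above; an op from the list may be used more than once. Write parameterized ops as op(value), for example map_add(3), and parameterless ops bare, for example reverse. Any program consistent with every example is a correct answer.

drop(1) | drop(1) | sort_desc | map_neg | sum

Check, running the answer program on each example:
  [-31, 36, 25, 32, 21, -1] -> [36, 25, 32, 21, -1] -> [25, 32, 21, -1] -> [32, 25, 21, -1] -> [-32, -25, -21, 1] -> -77
  [31, -23, -46, -14, 32, 5] -> [-23, -46, -14, 32, 5] -> [-46, -14, 32, 5] -> [32, 5, -14, -46] -> [-32, -5, 14, 46] -> 23
  [2, 5, 22, 18, -5, -10] -> [5, 22, 18, -5, -10] -> [22, 18, -5, -10] -> [22, 18, -5, -10] -> [-22, -18, 5, 10] -> -25
  [-12, 46, 32, 49, -19, 25, -20, 21] -> [46, 32, 49, -19, 25, -20, 21] -> [32, 49, -19, 25, -20, 21] -> [49, 32, 25, 21, -19, -20] -> [-49, -32, -25, -21, 19, 20] -> -88
  [4, 1, 14, 33, -19, -30, 30, -29] -> [1, 14, 33, -19, -30, 30, -29] -> [14, 33, -19, -30, 30, -29] -> [33, 30, 14, -19, -29, -30] -> [-33, -30, -14, 19, 29, 30] -> 1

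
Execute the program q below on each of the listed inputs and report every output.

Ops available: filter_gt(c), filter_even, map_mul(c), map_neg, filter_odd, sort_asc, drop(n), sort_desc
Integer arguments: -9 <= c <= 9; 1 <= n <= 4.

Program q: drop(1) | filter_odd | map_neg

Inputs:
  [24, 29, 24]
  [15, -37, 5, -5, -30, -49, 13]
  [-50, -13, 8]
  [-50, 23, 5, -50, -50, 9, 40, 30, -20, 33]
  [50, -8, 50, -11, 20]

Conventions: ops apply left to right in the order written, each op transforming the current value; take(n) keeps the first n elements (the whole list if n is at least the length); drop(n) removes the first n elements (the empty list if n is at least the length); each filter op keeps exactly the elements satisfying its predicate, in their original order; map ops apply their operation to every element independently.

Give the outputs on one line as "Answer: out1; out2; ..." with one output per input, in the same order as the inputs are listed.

[-29]; [37, -5, 5, 49, -13]; [13]; [-23, -5, -9, -33]; [11]

Execution, op by op:
  [24, 29, 24] -> [29, 24] -> [29] -> [-29]
  [15, -37, 5, -5, -30, -49, 13] -> [-37, 5, -5, -30, -49, 13] -> [-37, 5, -5, -49, 13] -> [37, -5, 5, 49, -13]
  [-50, -13, 8] -> [-13, 8] -> [-13] -> [13]
  [-50, 23, 5, -50, -50, 9, 40, 30, -20, 33] -> [23, 5, -50, -50, 9, 40, 30, -20, 33] -> [23, 5, 9, 33] -> [-23, -5, -9, -33]
  [50, -8, 50, -11, 20] -> [-8, 50, -11, 20] -> [-11] -> [11]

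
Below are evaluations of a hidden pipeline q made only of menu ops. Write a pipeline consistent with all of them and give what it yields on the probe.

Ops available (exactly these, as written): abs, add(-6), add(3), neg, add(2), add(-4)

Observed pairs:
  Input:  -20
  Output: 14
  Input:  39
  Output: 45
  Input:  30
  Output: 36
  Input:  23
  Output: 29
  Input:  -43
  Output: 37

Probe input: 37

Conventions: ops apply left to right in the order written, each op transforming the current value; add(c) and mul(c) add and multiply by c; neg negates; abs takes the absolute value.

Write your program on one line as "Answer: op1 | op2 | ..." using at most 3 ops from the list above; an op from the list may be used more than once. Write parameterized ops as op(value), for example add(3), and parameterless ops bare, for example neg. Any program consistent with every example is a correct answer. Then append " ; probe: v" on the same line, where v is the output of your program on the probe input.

neg | add(-6) | abs ; probe: 43

Check, running the answer program on each example:
  -20 -> 20 -> 14 -> 14
  39 -> -39 -> -45 -> 45
  30 -> -30 -> -36 -> 36
  23 -> -23 -> -29 -> 29
  -43 -> 43 -> 37 -> 37
  probe: 37 -> -37 -> -43 -> 43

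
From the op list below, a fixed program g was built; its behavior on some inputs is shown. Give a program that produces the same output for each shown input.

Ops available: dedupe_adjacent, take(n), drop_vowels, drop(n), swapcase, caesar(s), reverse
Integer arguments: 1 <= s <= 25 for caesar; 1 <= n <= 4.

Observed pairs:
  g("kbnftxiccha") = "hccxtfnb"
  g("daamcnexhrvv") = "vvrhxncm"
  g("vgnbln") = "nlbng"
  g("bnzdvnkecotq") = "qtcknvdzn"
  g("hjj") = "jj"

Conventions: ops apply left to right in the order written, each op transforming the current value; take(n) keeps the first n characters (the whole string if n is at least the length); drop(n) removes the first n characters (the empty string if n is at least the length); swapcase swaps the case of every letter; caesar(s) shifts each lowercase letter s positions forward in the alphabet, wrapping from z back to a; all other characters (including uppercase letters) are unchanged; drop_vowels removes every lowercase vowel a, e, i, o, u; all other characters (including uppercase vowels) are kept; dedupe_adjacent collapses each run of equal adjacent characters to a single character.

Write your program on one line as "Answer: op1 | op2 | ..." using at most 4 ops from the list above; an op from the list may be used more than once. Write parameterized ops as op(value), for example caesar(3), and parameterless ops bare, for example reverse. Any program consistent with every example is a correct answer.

drop_vowels | drop(1) | reverse

Check, running the answer program on each example:
  "kbnftxiccha" -> "kbnftxcch" -> "bnftxcch" -> "hccxtfnb"
  "daamcnexhrvv" -> "dmcnxhrvv" -> "mcnxhrvv" -> "vvrhxncm"
  "vgnbln" -> "vgnbln" -> "gnbln" -> "nlbng"
  "bnzdvnkecotq" -> "bnzdvnkctq" -> "nzdvnkctq" -> "qtcknvdzn"
  "hjj" -> "hjj" -> "jj" -> "jj"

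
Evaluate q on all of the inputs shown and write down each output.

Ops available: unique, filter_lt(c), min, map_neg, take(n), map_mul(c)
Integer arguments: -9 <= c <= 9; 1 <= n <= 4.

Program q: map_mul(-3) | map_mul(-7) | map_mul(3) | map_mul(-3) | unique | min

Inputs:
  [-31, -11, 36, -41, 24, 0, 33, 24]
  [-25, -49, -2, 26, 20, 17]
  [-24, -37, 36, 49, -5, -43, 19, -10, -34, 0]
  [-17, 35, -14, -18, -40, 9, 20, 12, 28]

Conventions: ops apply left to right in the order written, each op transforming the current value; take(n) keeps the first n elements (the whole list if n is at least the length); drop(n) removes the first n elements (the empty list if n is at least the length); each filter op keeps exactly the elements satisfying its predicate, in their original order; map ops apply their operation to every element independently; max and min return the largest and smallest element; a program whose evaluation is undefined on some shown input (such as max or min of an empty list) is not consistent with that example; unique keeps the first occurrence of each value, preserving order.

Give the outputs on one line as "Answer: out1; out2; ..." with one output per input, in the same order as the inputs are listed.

Execution, op by op:
  [-31, -11, 36, -41, 24, 0, 33, 24] -> [93, 33, -108, 123, -72, 0, -99, -72] -> [-651, -231, 756, -861, 504, 0, 693, 504] -> [-1953, -693, 2268, -2583, 1512, 0, 2079, 1512] -> [5859, 2079, -6804, 7749, -4536, 0, -6237, -4536] -> [5859, 2079, -6804, 7749, -4536, 0, -6237] -> -6804
  [-25, -49, -2, 26, 20, 17] -> [75, 147, 6, -78, -60, -51] -> [-525, -1029, -42, 546, 420, 357] -> [-1575, -3087, -126, 1638, 1260, 1071] -> [4725, 9261, 378, -4914, -3780, -3213] -> [4725, 9261, 378, -4914, -3780, -3213] -> -4914
  [-24, -37, 36, 49, -5, -43, 19, -10, -34, 0] -> [72, 111, -108, -147, 15, 129, -57, 30, 102, 0] -> [-504, -777, 756, 1029, -105, -903, 399, -210, -714, 0] -> [-1512, -2331, 2268, 3087, -315, -2709, 1197, -630, -2142, 0] -> [4536, 6993, -6804, -9261, 945, 8127, -3591, 1890, 6426, 0] -> [4536, 6993, -6804, -9261, 945, 8127, -3591, 1890, 6426, 0] -> -9261
  [-17, 35, -14, -18, -40, 9, 20, 12, 28] -> [51, -105, 42, 54, 120, -27, -60, -36, -84] -> [-357, 735, -294, -378, -840, 189, 420, 252, 588] -> [-1071, 2205, -882, -1134, -2520, 567, 1260, 756, 1764] -> [3213, -6615, 2646, 3402, 7560, -1701, -3780, -2268, -5292] -> [3213, -6615, 2646, 3402, 7560, -1701, -3780, -2268, -5292] -> -6615

-6804; -4914; -9261; -6615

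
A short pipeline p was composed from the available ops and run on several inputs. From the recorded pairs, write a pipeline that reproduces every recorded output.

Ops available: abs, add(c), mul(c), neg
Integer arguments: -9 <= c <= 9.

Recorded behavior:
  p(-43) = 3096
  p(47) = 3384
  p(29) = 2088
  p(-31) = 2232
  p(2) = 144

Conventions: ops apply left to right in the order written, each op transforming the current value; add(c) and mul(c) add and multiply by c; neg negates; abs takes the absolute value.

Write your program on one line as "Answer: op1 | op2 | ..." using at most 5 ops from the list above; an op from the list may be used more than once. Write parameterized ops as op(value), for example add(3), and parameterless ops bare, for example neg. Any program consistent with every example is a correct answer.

mul(-9) | neg | mul(-8) | abs

Check, running the answer program on each example:
  -43 -> 387 -> -387 -> 3096 -> 3096
  47 -> -423 -> 423 -> -3384 -> 3384
  29 -> -261 -> 261 -> -2088 -> 2088
  -31 -> 279 -> -279 -> 2232 -> 2232
  2 -> -18 -> 18 -> -144 -> 144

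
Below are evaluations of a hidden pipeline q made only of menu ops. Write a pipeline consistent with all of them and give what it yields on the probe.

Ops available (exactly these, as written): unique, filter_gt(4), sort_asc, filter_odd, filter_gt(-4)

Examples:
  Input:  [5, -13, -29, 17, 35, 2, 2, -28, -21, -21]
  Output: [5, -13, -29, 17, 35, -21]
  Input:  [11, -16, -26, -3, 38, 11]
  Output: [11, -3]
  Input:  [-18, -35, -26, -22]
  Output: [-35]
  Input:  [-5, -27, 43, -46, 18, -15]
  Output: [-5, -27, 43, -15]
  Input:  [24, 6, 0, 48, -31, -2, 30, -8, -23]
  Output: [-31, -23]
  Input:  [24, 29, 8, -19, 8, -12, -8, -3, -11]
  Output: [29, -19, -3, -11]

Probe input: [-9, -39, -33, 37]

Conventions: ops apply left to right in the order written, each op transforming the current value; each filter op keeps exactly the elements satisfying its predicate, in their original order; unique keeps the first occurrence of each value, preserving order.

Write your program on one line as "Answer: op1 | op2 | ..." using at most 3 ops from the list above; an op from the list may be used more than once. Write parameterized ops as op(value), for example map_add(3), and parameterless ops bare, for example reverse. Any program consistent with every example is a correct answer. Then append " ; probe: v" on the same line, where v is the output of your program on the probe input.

unique | filter_odd ; probe: [-9, -39, -33, 37]

Check, running the answer program on each example:
  [5, -13, -29, 17, 35, 2, 2, -28, -21, -21] -> [5, -13, -29, 17, 35, 2, -28, -21] -> [5, -13, -29, 17, 35, -21]
  [11, -16, -26, -3, 38, 11] -> [11, -16, -26, -3, 38] -> [11, -3]
  [-18, -35, -26, -22] -> [-18, -35, -26, -22] -> [-35]
  [-5, -27, 43, -46, 18, -15] -> [-5, -27, 43, -46, 18, -15] -> [-5, -27, 43, -15]
  [24, 6, 0, 48, -31, -2, 30, -8, -23] -> [24, 6, 0, 48, -31, -2, 30, -8, -23] -> [-31, -23]
  [24, 29, 8, -19, 8, -12, -8, -3, -11] -> [24, 29, 8, -19, -12, -8, -3, -11] -> [29, -19, -3, -11]
  probe: [-9, -39, -33, 37] -> [-9, -39, -33, 37] -> [-9, -39, -33, 37]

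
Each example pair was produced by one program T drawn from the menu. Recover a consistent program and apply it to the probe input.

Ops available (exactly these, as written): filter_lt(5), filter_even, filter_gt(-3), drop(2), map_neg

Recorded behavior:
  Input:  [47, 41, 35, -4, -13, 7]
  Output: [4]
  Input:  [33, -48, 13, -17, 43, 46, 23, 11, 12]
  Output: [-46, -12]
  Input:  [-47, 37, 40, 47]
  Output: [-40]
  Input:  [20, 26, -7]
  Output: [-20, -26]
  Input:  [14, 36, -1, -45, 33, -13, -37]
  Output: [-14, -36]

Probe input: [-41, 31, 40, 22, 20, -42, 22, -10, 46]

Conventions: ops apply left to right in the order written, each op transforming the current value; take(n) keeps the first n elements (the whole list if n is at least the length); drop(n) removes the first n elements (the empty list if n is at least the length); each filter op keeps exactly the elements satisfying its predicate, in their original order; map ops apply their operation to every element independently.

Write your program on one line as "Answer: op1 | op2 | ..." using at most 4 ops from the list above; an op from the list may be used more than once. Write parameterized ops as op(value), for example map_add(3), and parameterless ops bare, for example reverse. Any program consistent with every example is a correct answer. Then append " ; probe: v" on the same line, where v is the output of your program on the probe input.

filter_even | map_neg | filter_lt(5) ; probe: [-40, -22, -20, -22, -46]

Check, running the answer program on each example:
  [47, 41, 35, -4, -13, 7] -> [-4] -> [4] -> [4]
  [33, -48, 13, -17, 43, 46, 23, 11, 12] -> [-48, 46, 12] -> [48, -46, -12] -> [-46, -12]
  [-47, 37, 40, 47] -> [40] -> [-40] -> [-40]
  [20, 26, -7] -> [20, 26] -> [-20, -26] -> [-20, -26]
  [14, 36, -1, -45, 33, -13, -37] -> [14, 36] -> [-14, -36] -> [-14, -36]
  probe: [-41, 31, 40, 22, 20, -42, 22, -10, 46] -> [40, 22, 20, -42, 22, -10, 46] -> [-40, -22, -20, 42, -22, 10, -46] -> [-40, -22, -20, -22, -46]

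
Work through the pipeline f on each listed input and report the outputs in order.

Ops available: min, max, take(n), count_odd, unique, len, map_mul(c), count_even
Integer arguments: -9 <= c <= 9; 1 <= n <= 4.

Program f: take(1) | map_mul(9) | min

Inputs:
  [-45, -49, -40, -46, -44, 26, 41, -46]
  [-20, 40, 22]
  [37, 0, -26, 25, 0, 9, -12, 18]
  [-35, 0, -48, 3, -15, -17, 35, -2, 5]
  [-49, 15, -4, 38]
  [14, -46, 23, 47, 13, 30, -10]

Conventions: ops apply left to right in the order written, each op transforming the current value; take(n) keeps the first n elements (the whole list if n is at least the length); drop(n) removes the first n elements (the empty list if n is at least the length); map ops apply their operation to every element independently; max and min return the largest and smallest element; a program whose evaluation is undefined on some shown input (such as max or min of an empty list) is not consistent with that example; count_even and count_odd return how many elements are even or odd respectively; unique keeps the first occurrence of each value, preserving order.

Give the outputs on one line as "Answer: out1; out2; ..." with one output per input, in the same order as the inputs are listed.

-405; -180; 333; -315; -441; 126

Execution, op by op:
  [-45, -49, -40, -46, -44, 26, 41, -46] -> [-45] -> [-405] -> -405
  [-20, 40, 22] -> [-20] -> [-180] -> -180
  [37, 0, -26, 25, 0, 9, -12, 18] -> [37] -> [333] -> 333
  [-35, 0, -48, 3, -15, -17, 35, -2, 5] -> [-35] -> [-315] -> -315
  [-49, 15, -4, 38] -> [-49] -> [-441] -> -441
  [14, -46, 23, 47, 13, 30, -10] -> [14] -> [126] -> 126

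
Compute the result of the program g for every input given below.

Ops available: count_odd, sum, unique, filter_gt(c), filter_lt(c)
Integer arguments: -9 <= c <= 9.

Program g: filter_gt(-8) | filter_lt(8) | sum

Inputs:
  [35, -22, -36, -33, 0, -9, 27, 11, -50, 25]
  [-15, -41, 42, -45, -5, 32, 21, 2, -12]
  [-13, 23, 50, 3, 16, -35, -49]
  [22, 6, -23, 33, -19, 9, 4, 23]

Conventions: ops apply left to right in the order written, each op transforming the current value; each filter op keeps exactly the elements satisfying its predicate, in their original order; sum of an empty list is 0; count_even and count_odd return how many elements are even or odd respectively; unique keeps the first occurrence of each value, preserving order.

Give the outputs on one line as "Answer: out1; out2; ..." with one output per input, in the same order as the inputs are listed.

Execution, op by op:
  [35, -22, -36, -33, 0, -9, 27, 11, -50, 25] -> [35, 0, 27, 11, 25] -> [0] -> 0
  [-15, -41, 42, -45, -5, 32, 21, 2, -12] -> [42, -5, 32, 21, 2] -> [-5, 2] -> -3
  [-13, 23, 50, 3, 16, -35, -49] -> [23, 50, 3, 16] -> [3] -> 3
  [22, 6, -23, 33, -19, 9, 4, 23] -> [22, 6, 33, 9, 4, 23] -> [6, 4] -> 10

0; -3; 3; 10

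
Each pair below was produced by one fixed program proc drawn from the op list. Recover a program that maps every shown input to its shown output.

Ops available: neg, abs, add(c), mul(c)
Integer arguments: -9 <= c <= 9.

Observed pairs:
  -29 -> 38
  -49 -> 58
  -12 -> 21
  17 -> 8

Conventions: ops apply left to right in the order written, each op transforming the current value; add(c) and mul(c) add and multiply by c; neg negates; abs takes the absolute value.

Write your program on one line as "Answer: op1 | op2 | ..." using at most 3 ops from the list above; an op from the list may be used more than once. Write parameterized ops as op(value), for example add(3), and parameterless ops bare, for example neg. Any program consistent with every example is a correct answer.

add(-9) | neg | abs

Check, running the answer program on each example:
  -29 -> -38 -> 38 -> 38
  -49 -> -58 -> 58 -> 58
  -12 -> -21 -> 21 -> 21
  17 -> 8 -> -8 -> 8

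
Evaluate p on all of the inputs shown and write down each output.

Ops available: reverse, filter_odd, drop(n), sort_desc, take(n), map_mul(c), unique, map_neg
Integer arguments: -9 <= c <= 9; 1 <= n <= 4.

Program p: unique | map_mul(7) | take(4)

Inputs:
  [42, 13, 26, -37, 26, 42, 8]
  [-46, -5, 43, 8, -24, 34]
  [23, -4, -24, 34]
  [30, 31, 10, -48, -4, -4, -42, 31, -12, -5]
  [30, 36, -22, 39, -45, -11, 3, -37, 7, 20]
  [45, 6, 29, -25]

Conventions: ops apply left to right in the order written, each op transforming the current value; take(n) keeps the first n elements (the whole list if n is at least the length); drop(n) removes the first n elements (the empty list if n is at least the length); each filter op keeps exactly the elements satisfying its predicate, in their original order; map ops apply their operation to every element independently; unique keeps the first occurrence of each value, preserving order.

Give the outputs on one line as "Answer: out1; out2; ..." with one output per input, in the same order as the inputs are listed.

Execution, op by op:
  [42, 13, 26, -37, 26, 42, 8] -> [42, 13, 26, -37, 8] -> [294, 91, 182, -259, 56] -> [294, 91, 182, -259]
  [-46, -5, 43, 8, -24, 34] -> [-46, -5, 43, 8, -24, 34] -> [-322, -35, 301, 56, -168, 238] -> [-322, -35, 301, 56]
  [23, -4, -24, 34] -> [23, -4, -24, 34] -> [161, -28, -168, 238] -> [161, -28, -168, 238]
  [30, 31, 10, -48, -4, -4, -42, 31, -12, -5] -> [30, 31, 10, -48, -4, -42, -12, -5] -> [210, 217, 70, -336, -28, -294, -84, -35] -> [210, 217, 70, -336]
  [30, 36, -22, 39, -45, -11, 3, -37, 7, 20] -> [30, 36, -22, 39, -45, -11, 3, -37, 7, 20] -> [210, 252, -154, 273, -315, -77, 21, -259, 49, 140] -> [210, 252, -154, 273]
  [45, 6, 29, -25] -> [45, 6, 29, -25] -> [315, 42, 203, -175] -> [315, 42, 203, -175]

[294, 91, 182, -259]; [-322, -35, 301, 56]; [161, -28, -168, 238]; [210, 217, 70, -336]; [210, 252, -154, 273]; [315, 42, 203, -175]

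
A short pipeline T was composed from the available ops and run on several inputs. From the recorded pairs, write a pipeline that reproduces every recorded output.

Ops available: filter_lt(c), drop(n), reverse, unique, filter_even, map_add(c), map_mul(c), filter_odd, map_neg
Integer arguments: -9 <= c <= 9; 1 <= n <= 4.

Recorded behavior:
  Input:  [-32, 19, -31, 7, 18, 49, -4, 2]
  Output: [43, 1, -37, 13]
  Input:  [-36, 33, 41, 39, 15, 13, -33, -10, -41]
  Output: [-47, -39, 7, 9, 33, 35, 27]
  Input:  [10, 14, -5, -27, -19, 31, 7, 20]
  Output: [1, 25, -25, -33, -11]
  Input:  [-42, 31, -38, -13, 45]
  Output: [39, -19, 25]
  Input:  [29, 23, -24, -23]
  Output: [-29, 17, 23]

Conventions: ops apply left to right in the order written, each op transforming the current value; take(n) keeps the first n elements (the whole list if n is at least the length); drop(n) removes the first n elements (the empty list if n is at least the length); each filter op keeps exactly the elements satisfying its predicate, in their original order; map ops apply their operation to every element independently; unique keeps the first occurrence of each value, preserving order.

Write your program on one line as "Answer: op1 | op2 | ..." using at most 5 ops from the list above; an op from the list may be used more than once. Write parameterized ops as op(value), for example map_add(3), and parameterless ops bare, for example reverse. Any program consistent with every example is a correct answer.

reverse | map_neg | map_add(6) | filter_odd | map_neg

Check, running the answer program on each example:
  [-32, 19, -31, 7, 18, 49, -4, 2] -> [2, -4, 49, 18, 7, -31, 19, -32] -> [-2, 4, -49, -18, -7, 31, -19, 32] -> [4, 10, -43, -12, -1, 37, -13, 38] -> [-43, -1, 37, -13] -> [43, 1, -37, 13]
  [-36, 33, 41, 39, 15, 13, -33, -10, -41] -> [-41, -10, -33, 13, 15, 39, 41, 33, -36] -> [41, 10, 33, -13, -15, -39, -41, -33, 36] -> [47, 16, 39, -7, -9, -33, -35, -27, 42] -> [47, 39, -7, -9, -33, -35, -27] -> [-47, -39, 7, 9, 33, 35, 27]
  [10, 14, -5, -27, -19, 31, 7, 20] -> [20, 7, 31, -19, -27, -5, 14, 10] -> [-20, -7, -31, 19, 27, 5, -14, -10] -> [-14, -1, -25, 25, 33, 11, -8, -4] -> [-1, -25, 25, 33, 11] -> [1, 25, -25, -33, -11]
  [-42, 31, -38, -13, 45] -> [45, -13, -38, 31, -42] -> [-45, 13, 38, -31, 42] -> [-39, 19, 44, -25, 48] -> [-39, 19, -25] -> [39, -19, 25]
  [29, 23, -24, -23] -> [-23, -24, 23, 29] -> [23, 24, -23, -29] -> [29, 30, -17, -23] -> [29, -17, -23] -> [-29, 17, 23]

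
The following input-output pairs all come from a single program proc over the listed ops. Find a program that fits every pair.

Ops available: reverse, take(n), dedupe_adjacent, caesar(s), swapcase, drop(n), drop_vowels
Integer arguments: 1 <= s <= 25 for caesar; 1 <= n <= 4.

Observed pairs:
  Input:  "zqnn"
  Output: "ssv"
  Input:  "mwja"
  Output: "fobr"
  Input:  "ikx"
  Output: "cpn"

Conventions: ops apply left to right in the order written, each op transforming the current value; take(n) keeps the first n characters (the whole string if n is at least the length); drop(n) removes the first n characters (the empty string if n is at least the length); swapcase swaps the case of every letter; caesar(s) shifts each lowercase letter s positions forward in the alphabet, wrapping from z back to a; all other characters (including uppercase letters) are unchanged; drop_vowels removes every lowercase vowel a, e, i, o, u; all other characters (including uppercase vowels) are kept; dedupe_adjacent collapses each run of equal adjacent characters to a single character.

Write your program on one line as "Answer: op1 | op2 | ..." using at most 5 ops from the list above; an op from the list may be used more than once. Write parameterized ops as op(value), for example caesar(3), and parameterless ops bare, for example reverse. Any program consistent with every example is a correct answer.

caesar(15) | drop_vowels | caesar(16) | reverse

Check, running the answer program on each example:
  "zqnn" -> "ofcc" -> "fcc" -> "vss" -> "ssv"
  "mwja" -> "blyp" -> "blyp" -> "rbof" -> "fobr"
  "ikx" -> "xzm" -> "xzm" -> "npc" -> "cpn"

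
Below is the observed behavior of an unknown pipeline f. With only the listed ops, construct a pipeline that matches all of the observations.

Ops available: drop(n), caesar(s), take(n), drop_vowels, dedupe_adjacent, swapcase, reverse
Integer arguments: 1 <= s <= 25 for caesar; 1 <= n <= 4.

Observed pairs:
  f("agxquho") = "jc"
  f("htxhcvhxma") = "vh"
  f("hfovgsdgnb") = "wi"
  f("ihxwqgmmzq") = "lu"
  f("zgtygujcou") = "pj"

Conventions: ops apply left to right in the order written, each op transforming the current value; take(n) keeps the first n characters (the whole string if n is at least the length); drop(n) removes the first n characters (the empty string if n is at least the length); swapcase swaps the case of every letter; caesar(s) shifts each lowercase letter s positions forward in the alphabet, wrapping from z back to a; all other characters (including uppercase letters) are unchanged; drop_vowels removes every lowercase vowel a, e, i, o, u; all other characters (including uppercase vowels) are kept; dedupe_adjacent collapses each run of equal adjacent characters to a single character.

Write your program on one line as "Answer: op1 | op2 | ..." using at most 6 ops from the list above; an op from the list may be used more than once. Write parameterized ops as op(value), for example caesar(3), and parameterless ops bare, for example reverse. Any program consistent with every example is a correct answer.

reverse | dedupe_adjacent | caesar(3) | take(2) | caesar(9) | caesar(9)

Check, running the answer program on each example:
  "agxquho" -> "ohuqxga" -> "ohuqxga" -> "rkxtajd" -> "rk" -> "at" -> "jc"
  "htxhcvhxma" -> "amxhvchxth" -> "amxhvchxth" -> "dpakyfkawk" -> "dp" -> "my" -> "vh"
  "hfovgsdgnb" -> "bngdsgvofh" -> "bngdsgvofh" -> "eqjgvjyrik" -> "eq" -> "nz" -> "wi"
  "ihxwqgmmzq" -> "qzmmgqwxhi" -> "qzmgqwxhi" -> "tcpjtzakl" -> "tc" -> "cl" -> "lu"
  "zgtygujcou" -> "uocjugytgz" -> "uocjugytgz" -> "xrfmxjbwjc" -> "xr" -> "ga" -> "pj"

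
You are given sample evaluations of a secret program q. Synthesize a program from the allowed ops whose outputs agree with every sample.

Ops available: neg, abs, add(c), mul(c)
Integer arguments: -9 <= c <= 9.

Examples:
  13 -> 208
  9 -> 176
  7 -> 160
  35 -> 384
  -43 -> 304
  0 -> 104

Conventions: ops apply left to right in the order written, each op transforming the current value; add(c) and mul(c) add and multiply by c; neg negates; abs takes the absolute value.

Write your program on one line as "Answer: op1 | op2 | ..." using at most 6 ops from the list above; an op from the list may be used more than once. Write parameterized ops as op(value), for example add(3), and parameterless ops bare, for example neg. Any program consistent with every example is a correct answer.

add(9) | neg | abs | add(4) | mul(8)

Check, running the answer program on each example:
  13 -> 22 -> -22 -> 22 -> 26 -> 208
  9 -> 18 -> -18 -> 18 -> 22 -> 176
  7 -> 16 -> -16 -> 16 -> 20 -> 160
  35 -> 44 -> -44 -> 44 -> 48 -> 384
  -43 -> -34 -> 34 -> 34 -> 38 -> 304
  0 -> 9 -> -9 -> 9 -> 13 -> 104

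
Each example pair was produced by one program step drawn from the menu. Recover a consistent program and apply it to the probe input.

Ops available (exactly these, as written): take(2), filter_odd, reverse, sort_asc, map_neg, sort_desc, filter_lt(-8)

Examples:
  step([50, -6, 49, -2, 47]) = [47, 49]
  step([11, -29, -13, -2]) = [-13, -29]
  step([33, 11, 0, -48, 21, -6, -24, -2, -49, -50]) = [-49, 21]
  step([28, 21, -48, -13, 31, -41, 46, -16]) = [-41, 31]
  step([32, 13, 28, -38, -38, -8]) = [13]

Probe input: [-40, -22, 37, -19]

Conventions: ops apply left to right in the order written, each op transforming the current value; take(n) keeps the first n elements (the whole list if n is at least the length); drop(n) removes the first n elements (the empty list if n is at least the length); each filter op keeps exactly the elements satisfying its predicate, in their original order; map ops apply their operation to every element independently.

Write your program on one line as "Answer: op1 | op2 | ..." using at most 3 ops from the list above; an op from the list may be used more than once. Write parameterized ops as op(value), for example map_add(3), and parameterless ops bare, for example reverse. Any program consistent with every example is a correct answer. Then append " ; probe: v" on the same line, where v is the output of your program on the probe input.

filter_odd | reverse | take(2) ; probe: [-19, 37]

Check, running the answer program on each example:
  [50, -6, 49, -2, 47] -> [49, 47] -> [47, 49] -> [47, 49]
  [11, -29, -13, -2] -> [11, -29, -13] -> [-13, -29, 11] -> [-13, -29]
  [33, 11, 0, -48, 21, -6, -24, -2, -49, -50] -> [33, 11, 21, -49] -> [-49, 21, 11, 33] -> [-49, 21]
  [28, 21, -48, -13, 31, -41, 46, -16] -> [21, -13, 31, -41] -> [-41, 31, -13, 21] -> [-41, 31]
  [32, 13, 28, -38, -38, -8] -> [13] -> [13] -> [13]
  probe: [-40, -22, 37, -19] -> [37, -19] -> [-19, 37] -> [-19, 37]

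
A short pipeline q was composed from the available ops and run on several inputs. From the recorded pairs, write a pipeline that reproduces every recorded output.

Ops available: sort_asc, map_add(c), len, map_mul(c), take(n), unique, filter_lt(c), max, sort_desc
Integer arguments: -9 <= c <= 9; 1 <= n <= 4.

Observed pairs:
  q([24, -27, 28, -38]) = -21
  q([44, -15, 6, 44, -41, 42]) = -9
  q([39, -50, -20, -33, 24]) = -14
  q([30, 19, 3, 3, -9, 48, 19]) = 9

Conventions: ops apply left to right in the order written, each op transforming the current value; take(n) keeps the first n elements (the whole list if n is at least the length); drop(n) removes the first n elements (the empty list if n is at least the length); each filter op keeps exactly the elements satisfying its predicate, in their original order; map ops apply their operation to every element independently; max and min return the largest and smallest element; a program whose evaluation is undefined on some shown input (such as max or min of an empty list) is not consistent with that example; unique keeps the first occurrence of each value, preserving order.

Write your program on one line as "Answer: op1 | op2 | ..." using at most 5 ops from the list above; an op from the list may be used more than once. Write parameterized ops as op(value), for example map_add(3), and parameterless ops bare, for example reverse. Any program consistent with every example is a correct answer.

filter_lt(5) | sort_desc | map_add(6) | unique | max

Check, running the answer program on each example:
  [24, -27, 28, -38] -> [-27, -38] -> [-27, -38] -> [-21, -32] -> [-21, -32] -> -21
  [44, -15, 6, 44, -41, 42] -> [-15, -41] -> [-15, -41] -> [-9, -35] -> [-9, -35] -> -9
  [39, -50, -20, -33, 24] -> [-50, -20, -33] -> [-20, -33, -50] -> [-14, -27, -44] -> [-14, -27, -44] -> -14
  [30, 19, 3, 3, -9, 48, 19] -> [3, 3, -9] -> [3, 3, -9] -> [9, 9, -3] -> [9, -3] -> 9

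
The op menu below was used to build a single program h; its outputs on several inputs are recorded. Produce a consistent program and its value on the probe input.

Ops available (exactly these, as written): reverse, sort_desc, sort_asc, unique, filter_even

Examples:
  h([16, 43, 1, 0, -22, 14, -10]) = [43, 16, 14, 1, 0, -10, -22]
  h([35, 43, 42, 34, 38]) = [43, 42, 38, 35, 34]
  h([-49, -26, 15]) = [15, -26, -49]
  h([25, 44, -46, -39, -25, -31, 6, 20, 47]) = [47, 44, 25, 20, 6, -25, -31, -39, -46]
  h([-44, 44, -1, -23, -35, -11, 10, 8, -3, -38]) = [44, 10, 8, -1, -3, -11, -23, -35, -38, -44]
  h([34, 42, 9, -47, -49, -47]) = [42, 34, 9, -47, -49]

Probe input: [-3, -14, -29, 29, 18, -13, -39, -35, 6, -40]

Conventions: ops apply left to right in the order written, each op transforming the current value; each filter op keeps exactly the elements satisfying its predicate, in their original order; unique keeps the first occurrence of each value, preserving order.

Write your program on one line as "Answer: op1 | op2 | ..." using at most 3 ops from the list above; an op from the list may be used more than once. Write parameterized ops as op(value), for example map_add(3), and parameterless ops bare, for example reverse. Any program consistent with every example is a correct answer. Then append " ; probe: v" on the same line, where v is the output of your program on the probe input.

unique | reverse | sort_desc ; probe: [29, 18, 6, -3, -13, -14, -29, -35, -39, -40]

Check, running the answer program on each example:
  [16, 43, 1, 0, -22, 14, -10] -> [16, 43, 1, 0, -22, 14, -10] -> [-10, 14, -22, 0, 1, 43, 16] -> [43, 16, 14, 1, 0, -10, -22]
  [35, 43, 42, 34, 38] -> [35, 43, 42, 34, 38] -> [38, 34, 42, 43, 35] -> [43, 42, 38, 35, 34]
  [-49, -26, 15] -> [-49, -26, 15] -> [15, -26, -49] -> [15, -26, -49]
  [25, 44, -46, -39, -25, -31, 6, 20, 47] -> [25, 44, -46, -39, -25, -31, 6, 20, 47] -> [47, 20, 6, -31, -25, -39, -46, 44, 25] -> [47, 44, 25, 20, 6, -25, -31, -39, -46]
  [-44, 44, -1, -23, -35, -11, 10, 8, -3, -38] -> [-44, 44, -1, -23, -35, -11, 10, 8, -3, -38] -> [-38, -3, 8, 10, -11, -35, -23, -1, 44, -44] -> [44, 10, 8, -1, -3, -11, -23, -35, -38, -44]
  [34, 42, 9, -47, -49, -47] -> [34, 42, 9, -47, -49] -> [-49, -47, 9, 42, 34] -> [42, 34, 9, -47, -49]
  probe: [-3, -14, -29, 29, 18, -13, -39, -35, 6, -40] -> [-3, -14, -29, 29, 18, -13, -39, -35, 6, -40] -> [-40, 6, -35, -39, -13, 18, 29, -29, -14, -3] -> [29, 18, 6, -3, -13, -14, -29, -35, -39, -40]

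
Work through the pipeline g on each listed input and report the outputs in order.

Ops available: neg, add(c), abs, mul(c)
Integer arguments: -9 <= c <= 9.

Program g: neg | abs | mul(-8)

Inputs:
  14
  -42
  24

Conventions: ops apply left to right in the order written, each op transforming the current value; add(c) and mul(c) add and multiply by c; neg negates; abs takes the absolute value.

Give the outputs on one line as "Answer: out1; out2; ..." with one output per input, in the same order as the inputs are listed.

-112; -336; -192

Execution, op by op:
  14 -> -14 -> 14 -> -112
  -42 -> 42 -> 42 -> -336
  24 -> -24 -> 24 -> -192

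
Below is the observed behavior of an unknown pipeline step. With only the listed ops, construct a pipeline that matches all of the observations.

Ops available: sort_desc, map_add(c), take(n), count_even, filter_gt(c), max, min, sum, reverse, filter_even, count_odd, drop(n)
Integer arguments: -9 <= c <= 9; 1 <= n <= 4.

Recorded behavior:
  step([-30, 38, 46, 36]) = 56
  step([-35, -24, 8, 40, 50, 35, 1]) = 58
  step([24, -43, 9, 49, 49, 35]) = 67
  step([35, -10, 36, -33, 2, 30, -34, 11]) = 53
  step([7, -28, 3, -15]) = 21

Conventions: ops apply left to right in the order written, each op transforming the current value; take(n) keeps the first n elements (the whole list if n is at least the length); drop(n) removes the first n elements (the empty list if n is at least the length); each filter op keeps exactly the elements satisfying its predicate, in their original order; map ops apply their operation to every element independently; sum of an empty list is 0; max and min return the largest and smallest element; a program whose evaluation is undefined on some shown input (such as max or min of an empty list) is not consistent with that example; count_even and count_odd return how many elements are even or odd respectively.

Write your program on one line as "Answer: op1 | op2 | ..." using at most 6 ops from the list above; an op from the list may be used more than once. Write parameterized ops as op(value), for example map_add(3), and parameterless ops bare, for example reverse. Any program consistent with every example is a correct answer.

filter_gt(-8) | sort_desc | map_add(9) | map_add(9) | drop(1) | max

Check, running the answer program on each example:
  [-30, 38, 46, 36] -> [38, 46, 36] -> [46, 38, 36] -> [55, 47, 45] -> [64, 56, 54] -> [56, 54] -> 56
  [-35, -24, 8, 40, 50, 35, 1] -> [8, 40, 50, 35, 1] -> [50, 40, 35, 8, 1] -> [59, 49, 44, 17, 10] -> [68, 58, 53, 26, 19] -> [58, 53, 26, 19] -> 58
  [24, -43, 9, 49, 49, 35] -> [24, 9, 49, 49, 35] -> [49, 49, 35, 24, 9] -> [58, 58, 44, 33, 18] -> [67, 67, 53, 42, 27] -> [67, 53, 42, 27] -> 67
  [35, -10, 36, -33, 2, 30, -34, 11] -> [35, 36, 2, 30, 11] -> [36, 35, 30, 11, 2] -> [45, 44, 39, 20, 11] -> [54, 53, 48, 29, 20] -> [53, 48, 29, 20] -> 53
  [7, -28, 3, -15] -> [7, 3] -> [7, 3] -> [16, 12] -> [25, 21] -> [21] -> 21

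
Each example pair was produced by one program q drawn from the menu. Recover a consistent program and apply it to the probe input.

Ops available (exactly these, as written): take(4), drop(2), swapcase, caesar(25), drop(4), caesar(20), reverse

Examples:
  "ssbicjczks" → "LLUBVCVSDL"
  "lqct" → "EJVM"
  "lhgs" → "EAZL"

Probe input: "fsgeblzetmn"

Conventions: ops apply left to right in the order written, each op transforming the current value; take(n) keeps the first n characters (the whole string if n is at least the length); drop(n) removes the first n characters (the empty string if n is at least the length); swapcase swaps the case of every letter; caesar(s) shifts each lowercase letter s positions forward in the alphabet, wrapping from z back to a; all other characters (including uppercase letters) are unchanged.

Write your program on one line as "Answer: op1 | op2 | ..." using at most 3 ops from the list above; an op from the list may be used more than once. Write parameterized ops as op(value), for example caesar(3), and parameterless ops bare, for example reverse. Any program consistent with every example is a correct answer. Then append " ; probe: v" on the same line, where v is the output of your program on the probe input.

caesar(20) | caesar(25) | swapcase ; probe: "YLZXUESXMFG"

Check, running the answer program on each example:
  "ssbicjczks" -> "mmvcwdwtem" -> "llubvcvsdl" -> "LLUBVCVSDL"
  "lqct" -> "fkwn" -> "ejvm" -> "EJVM"
  "lhgs" -> "fbam" -> "eazl" -> "EAZL"
  probe: "fsgeblzetmn" -> "zmayvftyngh" -> "ylzxuesxmfg" -> "YLZXUESXMFG"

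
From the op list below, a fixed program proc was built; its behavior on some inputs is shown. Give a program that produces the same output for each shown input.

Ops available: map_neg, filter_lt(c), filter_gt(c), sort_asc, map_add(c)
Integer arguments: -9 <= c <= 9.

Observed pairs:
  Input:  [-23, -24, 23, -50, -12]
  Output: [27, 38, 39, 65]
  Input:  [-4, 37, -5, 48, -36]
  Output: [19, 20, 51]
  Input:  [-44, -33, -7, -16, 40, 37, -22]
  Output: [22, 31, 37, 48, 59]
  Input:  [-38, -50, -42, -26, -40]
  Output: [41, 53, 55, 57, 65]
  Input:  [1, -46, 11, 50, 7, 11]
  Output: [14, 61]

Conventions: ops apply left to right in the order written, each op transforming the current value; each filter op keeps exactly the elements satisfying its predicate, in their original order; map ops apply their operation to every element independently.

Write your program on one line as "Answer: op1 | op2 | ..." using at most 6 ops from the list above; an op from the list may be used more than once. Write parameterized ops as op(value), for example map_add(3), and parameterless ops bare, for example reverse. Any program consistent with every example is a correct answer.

filter_lt(4) | map_neg | map_add(9) | map_add(6) | sort_asc

Check, running the answer program on each example:
  [-23, -24, 23, -50, -12] -> [-23, -24, -50, -12] -> [23, 24, 50, 12] -> [32, 33, 59, 21] -> [38, 39, 65, 27] -> [27, 38, 39, 65]
  [-4, 37, -5, 48, -36] -> [-4, -5, -36] -> [4, 5, 36] -> [13, 14, 45] -> [19, 20, 51] -> [19, 20, 51]
  [-44, -33, -7, -16, 40, 37, -22] -> [-44, -33, -7, -16, -22] -> [44, 33, 7, 16, 22] -> [53, 42, 16, 25, 31] -> [59, 48, 22, 31, 37] -> [22, 31, 37, 48, 59]
  [-38, -50, -42, -26, -40] -> [-38, -50, -42, -26, -40] -> [38, 50, 42, 26, 40] -> [47, 59, 51, 35, 49] -> [53, 65, 57, 41, 55] -> [41, 53, 55, 57, 65]
  [1, -46, 11, 50, 7, 11] -> [1, -46] -> [-1, 46] -> [8, 55] -> [14, 61] -> [14, 61]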